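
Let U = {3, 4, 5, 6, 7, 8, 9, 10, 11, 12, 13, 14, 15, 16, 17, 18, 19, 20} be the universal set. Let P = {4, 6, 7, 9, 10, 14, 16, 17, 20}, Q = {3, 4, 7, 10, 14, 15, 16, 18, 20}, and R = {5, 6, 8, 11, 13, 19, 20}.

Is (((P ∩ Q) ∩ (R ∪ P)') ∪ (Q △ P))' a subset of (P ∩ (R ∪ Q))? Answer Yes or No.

P ∩ Q = {4, 7, 10, 14, 16, 20}
R ∪ P = {4, 5, 6, 7, 8, 9, 10, 11, 13, 14, 16, 17, 19, 20}
(R ∪ P)' = {3, 12, 15, 18}
(P ∩ Q) ∩ (R ∪ P)' = {}
Q △ P = {3, 6, 9, 15, 17, 18}
((P ∩ Q) ∩ (R ∪ P)') ∪ (Q △ P) = {3, 6, 9, 15, 17, 18}
(((P ∩ Q) ∩ (R ∪ P)') ∪ (Q △ P))' = {4, 5, 7, 8, 10, 11, 12, 13, 14, 16, 19, 20}
R ∪ Q = {3, 4, 5, 6, 7, 8, 10, 11, 13, 14, 15, 16, 18, 19, 20}
P ∩ (R ∪ Q) = {4, 6, 7, 10, 14, 16, 20}
5 ∈ (((P ∩ Q) ∩ (R ∪ P)') ∪ (Q △ P))' but 5 ∉ P ∩ (R ∪ Q), so the inclusion fails.

No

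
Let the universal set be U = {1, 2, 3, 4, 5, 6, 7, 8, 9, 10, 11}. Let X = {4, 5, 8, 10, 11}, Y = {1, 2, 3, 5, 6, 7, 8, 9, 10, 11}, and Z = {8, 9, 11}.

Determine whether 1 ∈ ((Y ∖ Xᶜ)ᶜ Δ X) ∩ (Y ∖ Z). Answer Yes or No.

Yes

1 ∉ X, so 1 ∈ Xᶜ
1 ∈ Y and 1 ∈ Xᶜ, so 1 ∉ Y ∖ Xᶜ
1 ∈ (Y ∖ Xᶜ)ᶜ since 1 ∉ (Y ∖ Xᶜ)
1 ∈ (Y ∖ Xᶜ)ᶜ and 1 ∉ X, so 1 ∈ (Y ∖ Xᶜ)ᶜ Δ X
1 ∈ Y and 1 ∉ Z, so 1 ∈ Y ∖ Z
1 ∈ ((Y ∖ Xᶜ)ᶜ Δ X) and 1 ∈ (Y ∖ Z), so 1 ∈ ((Y ∖ Xᶜ)ᶜ Δ X) ∩ (Y ∖ Z)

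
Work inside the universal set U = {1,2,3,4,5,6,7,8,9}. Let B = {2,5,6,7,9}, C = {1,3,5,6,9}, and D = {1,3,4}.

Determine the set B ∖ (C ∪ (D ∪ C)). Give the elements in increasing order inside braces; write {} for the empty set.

D ∪ C = {1,3,4,5,6,9}
C ∪ (D ∪ C) = {1,3,4,5,6,9}
B ∖ (C ∪ (D ∪ C)) = {2,7}

{2,7}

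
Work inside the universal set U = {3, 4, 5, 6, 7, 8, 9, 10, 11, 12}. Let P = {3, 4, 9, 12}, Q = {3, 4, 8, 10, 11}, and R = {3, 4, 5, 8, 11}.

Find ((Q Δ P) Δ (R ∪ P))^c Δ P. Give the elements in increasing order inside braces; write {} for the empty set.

Q Δ P = {8, 9, 10, 11, 12}
R ∪ P = {3, 4, 5, 8, 9, 11, 12}
(Q Δ P) Δ (R ∪ P) = {3, 4, 5, 10}
((Q Δ P) Δ (R ∪ P))^c = {6, 7, 8, 9, 11, 12}
((Q Δ P) Δ (R ∪ P))^c Δ P = {3, 4, 6, 7, 8, 11}

{3, 4, 6, 7, 8, 11}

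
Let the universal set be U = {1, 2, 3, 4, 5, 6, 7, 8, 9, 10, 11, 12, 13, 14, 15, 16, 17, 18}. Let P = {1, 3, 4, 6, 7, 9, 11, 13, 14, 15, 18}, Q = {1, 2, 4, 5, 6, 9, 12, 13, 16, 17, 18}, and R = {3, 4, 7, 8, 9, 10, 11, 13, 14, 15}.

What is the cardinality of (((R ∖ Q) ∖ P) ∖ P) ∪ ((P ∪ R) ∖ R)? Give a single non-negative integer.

5

R ∖ Q = {3, 7, 8, 10, 11, 14, 15}
(R ∖ Q) ∖ P = {8, 10}
((R ∖ Q) ∖ P) ∖ P = {8, 10}
P ∪ R = {1, 3, 4, 6, 7, 8, 9, 10, 11, 13, 14, 15, 18}
(P ∪ R) ∖ R = {1, 6, 18}
(((R ∖ Q) ∖ P) ∖ P) ∪ ((P ∪ R) ∖ R) = {1, 6, 8, 10, 18}
|(((R ∖ Q) ∖ P) ∖ P) ∪ ((P ∪ R) ∖ R)| = 5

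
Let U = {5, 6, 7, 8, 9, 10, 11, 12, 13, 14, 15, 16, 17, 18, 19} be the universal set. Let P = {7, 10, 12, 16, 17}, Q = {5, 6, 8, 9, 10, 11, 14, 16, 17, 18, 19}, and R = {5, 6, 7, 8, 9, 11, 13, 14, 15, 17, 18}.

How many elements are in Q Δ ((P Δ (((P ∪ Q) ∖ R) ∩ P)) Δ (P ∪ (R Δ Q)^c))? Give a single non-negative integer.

3

P ∪ Q = {5, 6, 7, 8, 9, 10, 11, 12, 14, 16, 17, 18, 19}
(P ∪ Q) ∖ R = {10, 12, 16, 19}
((P ∪ Q) ∖ R) ∩ P = {10, 12, 16}
P Δ (((P ∪ Q) ∖ R) ∩ P) = {7, 17}
R Δ Q = {7, 10, 13, 15, 16, 19}
(R Δ Q)^c = {5, 6, 8, 9, 11, 12, 14, 17, 18}
P ∪ (R Δ Q)^c = {5, 6, 7, 8, 9, 10, 11, 12, 14, 16, 17, 18}
(P Δ (((P ∪ Q) ∖ R) ∩ P)) Δ (P ∪ (R Δ Q)^c) = {5, 6, 8, 9, 10, 11, 12, 14, 16, 18}
Q Δ ((P Δ (((P ∪ Q) ∖ R) ∩ P)) Δ (P ∪ (R Δ Q)^c)) = {12, 17, 19}
|Q Δ ((P Δ (((P ∪ Q) ∖ R) ∩ P)) Δ (P ∪ (R Δ Q)^c))| = 3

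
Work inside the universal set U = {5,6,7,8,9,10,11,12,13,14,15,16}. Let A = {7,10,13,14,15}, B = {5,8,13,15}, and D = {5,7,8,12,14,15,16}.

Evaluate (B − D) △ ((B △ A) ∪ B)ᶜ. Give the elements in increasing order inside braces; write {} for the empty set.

{6,9,11,12,13,16}

B − D = {13}
B △ A = {5,7,8,10,14}
(B △ A) ∪ B = {5,7,8,10,13,14,15}
((B △ A) ∪ B)ᶜ = {6,9,11,12,16}
(B − D) △ ((B △ A) ∪ B)ᶜ = {6,9,11,12,13,16}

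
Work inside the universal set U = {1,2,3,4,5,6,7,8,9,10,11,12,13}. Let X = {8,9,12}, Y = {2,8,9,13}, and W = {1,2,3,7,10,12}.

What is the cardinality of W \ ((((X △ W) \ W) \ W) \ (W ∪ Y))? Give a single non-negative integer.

6

X △ W = {1,2,3,7,8,9,10}
(X △ W) \ W = {8,9}
((X △ W) \ W) \ W = {8,9}
W ∪ Y = {1,2,3,7,8,9,10,12,13}
(((X △ W) \ W) \ W) \ (W ∪ Y) = {}
W \ ((((X △ W) \ W) \ W) \ (W ∪ Y)) = {1,2,3,7,10,12}
|W \ ((((X △ W) \ W) \ W) \ (W ∪ Y))| = 6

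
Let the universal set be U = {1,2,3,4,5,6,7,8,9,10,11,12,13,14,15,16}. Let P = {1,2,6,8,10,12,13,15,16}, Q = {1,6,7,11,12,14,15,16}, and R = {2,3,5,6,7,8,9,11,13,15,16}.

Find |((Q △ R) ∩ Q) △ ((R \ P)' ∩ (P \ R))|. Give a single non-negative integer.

2

Q △ R = {1,2,3,5,8,9,12,13,14}
(Q △ R) ∩ Q = {1,12,14}
R \ P = {3,5,7,9,11}
(R \ P)' = {1,2,4,6,8,10,12,13,14,15,16}
P \ R = {1,10,12}
(R \ P)' ∩ (P \ R) = {1,10,12}
((Q △ R) ∩ Q) △ ((R \ P)' ∩ (P \ R)) = {10,14}
|((Q △ R) ∩ Q) △ ((R \ P)' ∩ (P \ R))| = 2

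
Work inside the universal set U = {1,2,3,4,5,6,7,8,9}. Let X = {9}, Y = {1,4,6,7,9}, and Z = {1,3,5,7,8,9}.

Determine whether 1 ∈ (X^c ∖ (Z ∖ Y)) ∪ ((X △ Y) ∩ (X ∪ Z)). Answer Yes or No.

Yes

1 ∉ X, so 1 ∈ X^c
1 ∈ Z and 1 ∈ Y, so 1 ∉ Z ∖ Y
1 ∈ X^c and 1 ∉ (Z ∖ Y), so 1 ∈ X^c ∖ (Z ∖ Y)
1 ∉ X and 1 ∈ Y, so 1 ∈ X △ Y
1 ∉ X and 1 ∈ Z, so 1 ∈ X ∪ Z
1 ∈ (X △ Y) and 1 ∈ (X ∪ Z), so 1 ∈ (X △ Y) ∩ (X ∪ Z)
1 ∈ (X^c ∖ (Z ∖ Y)) and 1 ∈ ((X △ Y) ∩ (X ∪ Z)), so 1 ∈ (X^c ∖ (Z ∖ Y)) ∪ ((X △ Y) ∩ (X ∪ Z))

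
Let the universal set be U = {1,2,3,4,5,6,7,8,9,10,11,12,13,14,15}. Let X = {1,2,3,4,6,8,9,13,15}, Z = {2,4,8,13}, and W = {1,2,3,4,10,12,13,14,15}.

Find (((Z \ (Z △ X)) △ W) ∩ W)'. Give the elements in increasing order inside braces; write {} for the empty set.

Z △ X = {1,3,6,9,15}
Z \ (Z △ X) = {2,4,8,13}
(Z \ (Z △ X)) △ W = {1,3,8,10,12,14,15}
((Z \ (Z △ X)) △ W) ∩ W = {1,3,10,12,14,15}
(((Z \ (Z △ X)) △ W) ∩ W)' = {2,4,5,6,7,8,9,11,13}

{2,4,5,6,7,8,9,11,13}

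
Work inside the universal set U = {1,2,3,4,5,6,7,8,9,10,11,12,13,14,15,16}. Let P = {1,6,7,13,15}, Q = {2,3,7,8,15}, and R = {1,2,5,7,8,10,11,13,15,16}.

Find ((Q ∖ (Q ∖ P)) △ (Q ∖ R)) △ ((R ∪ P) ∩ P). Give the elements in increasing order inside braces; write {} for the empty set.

{1,3,6,13}

Q ∖ P = {2,3,8}
Q ∖ (Q ∖ P) = {7,15}
Q ∖ R = {3}
(Q ∖ (Q ∖ P)) △ (Q ∖ R) = {3,7,15}
R ∪ P = {1,2,5,6,7,8,10,11,13,15,16}
(R ∪ P) ∩ P = {1,6,7,13,15}
((Q ∖ (Q ∖ P)) △ (Q ∖ R)) △ ((R ∪ P) ∩ P) = {1,3,6,13}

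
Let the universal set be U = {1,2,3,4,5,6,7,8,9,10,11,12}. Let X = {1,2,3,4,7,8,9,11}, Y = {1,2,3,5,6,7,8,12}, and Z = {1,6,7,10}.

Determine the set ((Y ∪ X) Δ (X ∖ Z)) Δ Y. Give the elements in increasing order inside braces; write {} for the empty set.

Y ∪ X = {1,2,3,4,5,6,7,8,9,11,12}
X ∖ Z = {2,3,4,8,9,11}
(Y ∪ X) Δ (X ∖ Z) = {1,5,6,7,12}
((Y ∪ X) Δ (X ∖ Z)) Δ Y = {2,3,8}

{2,3,8}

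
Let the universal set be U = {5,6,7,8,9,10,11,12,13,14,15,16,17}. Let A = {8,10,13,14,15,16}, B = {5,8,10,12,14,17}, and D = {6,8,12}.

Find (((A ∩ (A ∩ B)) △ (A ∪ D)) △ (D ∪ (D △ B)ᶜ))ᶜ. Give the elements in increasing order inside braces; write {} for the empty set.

A ∩ B = {8,10,14}
A ∩ (A ∩ B) = {8,10,14}
A ∪ D = {6,8,10,12,13,14,15,16}
(A ∩ (A ∩ B)) △ (A ∪ D) = {6,12,13,15,16}
D △ B = {5,6,10,14,17}
(D △ B)ᶜ = {7,8,9,11,12,13,15,16}
D ∪ (D △ B)ᶜ = {6,7,8,9,11,12,13,15,16}
((A ∩ (A ∩ B)) △ (A ∪ D)) △ (D ∪ (D △ B)ᶜ) = {7,8,9,11}
(((A ∩ (A ∩ B)) △ (A ∪ D)) △ (D ∪ (D △ B)ᶜ))ᶜ = {5,6,10,12,13,14,15,16,17}

{5,6,10,12,13,14,15,16,17}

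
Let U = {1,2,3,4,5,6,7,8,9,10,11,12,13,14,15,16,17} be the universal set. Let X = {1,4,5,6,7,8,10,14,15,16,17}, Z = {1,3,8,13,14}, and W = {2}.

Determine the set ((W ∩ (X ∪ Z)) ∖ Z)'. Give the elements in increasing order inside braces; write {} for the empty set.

X ∪ Z = {1,3,4,5,6,7,8,10,13,14,15,16,17}
W ∩ (X ∪ Z) = {}
(W ∩ (X ∪ Z)) ∖ Z = {}
((W ∩ (X ∪ Z)) ∖ Z)' = {1,2,3,4,5,6,7,8,9,10,11,12,13,14,15,16,17}

{1,2,3,4,5,6,7,8,9,10,11,12,13,14,15,16,17}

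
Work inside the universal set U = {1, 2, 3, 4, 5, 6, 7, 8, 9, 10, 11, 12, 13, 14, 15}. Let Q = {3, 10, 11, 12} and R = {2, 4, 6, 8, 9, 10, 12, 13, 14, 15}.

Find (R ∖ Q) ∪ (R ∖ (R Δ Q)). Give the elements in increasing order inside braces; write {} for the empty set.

{2, 4, 6, 8, 9, 10, 12, 13, 14, 15}

R ∖ Q = {2, 4, 6, 8, 9, 13, 14, 15}
R Δ Q = {2, 3, 4, 6, 8, 9, 11, 13, 14, 15}
R ∖ (R Δ Q) = {10, 12}
(R ∖ Q) ∪ (R ∖ (R Δ Q)) = {2, 4, 6, 8, 9, 10, 12, 13, 14, 15}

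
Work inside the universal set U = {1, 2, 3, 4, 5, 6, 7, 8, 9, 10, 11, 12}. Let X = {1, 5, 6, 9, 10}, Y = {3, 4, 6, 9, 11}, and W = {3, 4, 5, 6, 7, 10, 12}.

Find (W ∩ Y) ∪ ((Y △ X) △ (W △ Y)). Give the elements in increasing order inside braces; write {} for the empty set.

W ∩ Y = {3, 4, 6}
Y △ X = {1, 3, 4, 5, 10, 11}
W △ Y = {5, 7, 9, 10, 11, 12}
(Y △ X) △ (W △ Y) = {1, 3, 4, 7, 9, 12}
(W ∩ Y) ∪ ((Y △ X) △ (W △ Y)) = {1, 3, 4, 6, 7, 9, 12}

{1, 3, 4, 6, 7, 9, 12}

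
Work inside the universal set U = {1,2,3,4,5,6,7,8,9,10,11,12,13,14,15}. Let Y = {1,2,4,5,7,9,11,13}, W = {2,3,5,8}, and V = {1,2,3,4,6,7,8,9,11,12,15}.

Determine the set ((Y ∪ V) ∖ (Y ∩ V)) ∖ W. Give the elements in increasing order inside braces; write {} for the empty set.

{6,12,13,15}

Y ∪ V = {1,2,3,4,5,6,7,8,9,11,12,13,15}
Y ∩ V = {1,2,4,7,9,11}
(Y ∪ V) ∖ (Y ∩ V) = {3,5,6,8,12,13,15}
((Y ∪ V) ∖ (Y ∩ V)) ∖ W = {6,12,13,15}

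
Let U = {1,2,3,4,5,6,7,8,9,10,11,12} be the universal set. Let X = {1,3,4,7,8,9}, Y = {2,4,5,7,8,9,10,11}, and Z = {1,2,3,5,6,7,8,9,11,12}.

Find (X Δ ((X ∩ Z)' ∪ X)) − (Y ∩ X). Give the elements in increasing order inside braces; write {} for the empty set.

{2,5,6,10,11,12}

X ∩ Z = {1,3,7,8,9}
(X ∩ Z)' = {2,4,5,6,10,11,12}
(X ∩ Z)' ∪ X = {1,2,3,4,5,6,7,8,9,10,11,12}
X Δ ((X ∩ Z)' ∪ X) = {2,5,6,10,11,12}
Y ∩ X = {4,7,8,9}
(X Δ ((X ∩ Z)' ∪ X)) − (Y ∩ X) = {2,5,6,10,11,12}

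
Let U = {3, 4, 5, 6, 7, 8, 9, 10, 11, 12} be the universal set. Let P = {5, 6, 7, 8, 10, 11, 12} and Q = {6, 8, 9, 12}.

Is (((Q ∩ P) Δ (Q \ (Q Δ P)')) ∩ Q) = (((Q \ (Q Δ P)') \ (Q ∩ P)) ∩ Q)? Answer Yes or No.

No

Q ∩ P = {6, 8, 12}
Q Δ P = {5, 7, 9, 10, 11}
(Q Δ P)' = {3, 4, 6, 8, 12}
Q \ (Q Δ P)' = {9}
(Q ∩ P) Δ (Q \ (Q Δ P)') = {6, 8, 9, 12}
((Q ∩ P) Δ (Q \ (Q Δ P)')) ∩ Q = {6, 8, 9, 12}
(Q \ (Q Δ P)') \ (Q ∩ P) = {9}
((Q \ (Q Δ P)') \ (Q ∩ P)) ∩ Q = {9}
6 ∈ ((Q ∩ P) Δ (Q \ (Q Δ P)')) ∩ Q but 6 ∉ ((Q \ (Q Δ P)') \ (Q ∩ P)) ∩ Q, so they differ.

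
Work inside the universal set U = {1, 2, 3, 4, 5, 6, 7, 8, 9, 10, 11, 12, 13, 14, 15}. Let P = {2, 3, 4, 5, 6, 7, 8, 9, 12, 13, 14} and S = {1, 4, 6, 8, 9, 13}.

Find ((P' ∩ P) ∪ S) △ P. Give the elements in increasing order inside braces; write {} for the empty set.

{1, 2, 3, 5, 7, 12, 14}

P' = {1, 10, 11, 15}
P' ∩ P = {}
(P' ∩ P) ∪ S = {1, 4, 6, 8, 9, 13}
((P' ∩ P) ∪ S) △ P = {1, 2, 3, 5, 7, 12, 14}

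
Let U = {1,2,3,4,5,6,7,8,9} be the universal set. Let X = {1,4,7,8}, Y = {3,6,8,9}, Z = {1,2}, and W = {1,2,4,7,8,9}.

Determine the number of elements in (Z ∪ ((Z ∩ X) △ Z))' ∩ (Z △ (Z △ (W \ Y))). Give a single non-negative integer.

2

Z ∩ X = {1}
(Z ∩ X) △ Z = {2}
Z ∪ ((Z ∩ X) △ Z) = {1,2}
(Z ∪ ((Z ∩ X) △ Z))' = {3,4,5,6,7,8,9}
W \ Y = {1,2,4,7}
Z △ (W \ Y) = {4,7}
Z △ (Z △ (W \ Y)) = {1,2,4,7}
(Z ∪ ((Z ∩ X) △ Z))' ∩ (Z △ (Z △ (W \ Y))) = {4,7}
|(Z ∪ ((Z ∩ X) △ Z))' ∩ (Z △ (Z △ (W \ Y)))| = 2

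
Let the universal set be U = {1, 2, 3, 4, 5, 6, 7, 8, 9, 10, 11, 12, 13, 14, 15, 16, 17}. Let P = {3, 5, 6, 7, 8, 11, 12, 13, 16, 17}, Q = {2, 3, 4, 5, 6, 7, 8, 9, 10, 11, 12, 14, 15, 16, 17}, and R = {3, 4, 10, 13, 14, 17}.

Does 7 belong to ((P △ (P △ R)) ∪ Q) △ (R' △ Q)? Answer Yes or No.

7 ∈ P and 7 ∉ R, so 7 ∈ P △ R
7 ∈ P and 7 ∈ (P △ R), so 7 ∉ P △ (P △ R)
7 ∉ (P △ (P △ R)) and 7 ∈ Q, so 7 ∈ (P △ (P △ R)) ∪ Q
7 ∉ R, so 7 ∈ R'
7 ∈ R' and 7 ∈ Q, so 7 ∉ R' △ Q
7 ∈ ((P △ (P △ R)) ∪ Q) and 7 ∉ (R' △ Q), so 7 ∈ ((P △ (P △ R)) ∪ Q) △ (R' △ Q)

Yes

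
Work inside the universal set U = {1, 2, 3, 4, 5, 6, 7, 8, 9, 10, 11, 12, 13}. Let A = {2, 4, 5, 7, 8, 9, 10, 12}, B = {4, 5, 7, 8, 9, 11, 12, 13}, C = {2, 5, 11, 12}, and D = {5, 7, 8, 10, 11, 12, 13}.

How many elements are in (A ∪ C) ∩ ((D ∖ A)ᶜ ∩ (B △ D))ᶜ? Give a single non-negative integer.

6

A ∪ C = {2, 4, 5, 7, 8, 9, 10, 11, 12}
D ∖ A = {11, 13}
(D ∖ A)ᶜ = {1, 2, 3, 4, 5, 6, 7, 8, 9, 10, 12}
B △ D = {4, 9, 10}
(D ∖ A)ᶜ ∩ (B △ D) = {4, 9, 10}
((D ∖ A)ᶜ ∩ (B △ D))ᶜ = {1, 2, 3, 5, 6, 7, 8, 11, 12, 13}
(A ∪ C) ∩ ((D ∖ A)ᶜ ∩ (B △ D))ᶜ = {2, 5, 7, 8, 11, 12}
|(A ∪ C) ∩ ((D ∖ A)ᶜ ∩ (B △ D))ᶜ| = 6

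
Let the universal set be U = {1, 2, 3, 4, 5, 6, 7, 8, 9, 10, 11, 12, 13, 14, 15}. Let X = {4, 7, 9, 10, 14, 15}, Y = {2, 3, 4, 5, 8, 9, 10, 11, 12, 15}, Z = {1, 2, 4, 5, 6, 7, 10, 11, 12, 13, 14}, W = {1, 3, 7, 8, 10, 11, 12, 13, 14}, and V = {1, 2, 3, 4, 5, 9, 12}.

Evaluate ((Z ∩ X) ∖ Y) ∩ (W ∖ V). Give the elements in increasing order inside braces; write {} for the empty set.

{7, 14}

Z ∩ X = {4, 7, 10, 14}
(Z ∩ X) ∖ Y = {7, 14}
W ∖ V = {7, 8, 10, 11, 13, 14}
((Z ∩ X) ∖ Y) ∩ (W ∖ V) = {7, 14}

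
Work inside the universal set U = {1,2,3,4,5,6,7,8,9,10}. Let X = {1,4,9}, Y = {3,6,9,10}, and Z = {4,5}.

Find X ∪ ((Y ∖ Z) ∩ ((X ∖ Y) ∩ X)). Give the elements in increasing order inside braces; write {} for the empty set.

{1,4,9}

Y ∖ Z = {3,6,9,10}
X ∖ Y = {1,4}
(X ∖ Y) ∩ X = {1,4}
(Y ∖ Z) ∩ ((X ∖ Y) ∩ X) = {}
X ∪ ((Y ∖ Z) ∩ ((X ∖ Y) ∩ X)) = {1,4,9}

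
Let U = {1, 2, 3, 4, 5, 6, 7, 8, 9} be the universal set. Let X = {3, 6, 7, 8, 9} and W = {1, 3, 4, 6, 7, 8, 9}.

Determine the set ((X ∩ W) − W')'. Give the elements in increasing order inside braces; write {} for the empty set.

{1, 2, 4, 5}

X ∩ W = {3, 6, 7, 8, 9}
W' = {2, 5}
(X ∩ W) − W' = {3, 6, 7, 8, 9}
((X ∩ W) − W')' = {1, 2, 4, 5}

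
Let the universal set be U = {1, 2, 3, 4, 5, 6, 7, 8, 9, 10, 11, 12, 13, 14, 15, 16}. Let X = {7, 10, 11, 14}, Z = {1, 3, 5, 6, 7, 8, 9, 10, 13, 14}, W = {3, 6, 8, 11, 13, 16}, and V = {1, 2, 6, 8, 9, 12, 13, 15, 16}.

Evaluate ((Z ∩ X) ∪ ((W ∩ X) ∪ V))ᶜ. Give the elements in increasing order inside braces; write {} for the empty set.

Z ∩ X = {7, 10, 14}
W ∩ X = {11}
(W ∩ X) ∪ V = {1, 2, 6, 8, 9, 11, 12, 13, 15, 16}
(Z ∩ X) ∪ ((W ∩ X) ∪ V) = {1, 2, 6, 7, 8, 9, 10, 11, 12, 13, 14, 15, 16}
((Z ∩ X) ∪ ((W ∩ X) ∪ V))ᶜ = {3, 4, 5}

{3, 4, 5}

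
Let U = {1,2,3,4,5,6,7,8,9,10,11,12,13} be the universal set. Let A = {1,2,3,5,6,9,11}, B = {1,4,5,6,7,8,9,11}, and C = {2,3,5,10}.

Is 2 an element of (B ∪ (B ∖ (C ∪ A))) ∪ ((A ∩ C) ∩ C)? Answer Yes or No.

2 ∈ C and 2 ∈ A, so 2 ∈ C ∪ A
2 ∉ B and 2 ∈ (C ∪ A), so 2 ∉ B ∖ (C ∪ A)
2 ∉ B and 2 ∉ (B ∖ (C ∪ A)), so 2 ∉ B ∪ (B ∖ (C ∪ A))
2 ∈ A and 2 ∈ C, so 2 ∈ A ∩ C
2 ∈ (A ∩ C) and 2 ∈ C, so 2 ∈ (A ∩ C) ∩ C
2 ∉ (B ∪ (B ∖ (C ∪ A))) and 2 ∈ ((A ∩ C) ∩ C), so 2 ∈ (B ∪ (B ∖ (C ∪ A))) ∪ ((A ∩ C) ∩ C)

Yes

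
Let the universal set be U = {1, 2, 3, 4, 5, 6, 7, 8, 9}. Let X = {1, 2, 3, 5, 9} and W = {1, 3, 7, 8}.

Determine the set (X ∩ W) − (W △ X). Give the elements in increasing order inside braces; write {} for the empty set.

{1, 3}

X ∩ W = {1, 3}
W △ X = {2, 5, 7, 8, 9}
(X ∩ W) − (W △ X) = {1, 3}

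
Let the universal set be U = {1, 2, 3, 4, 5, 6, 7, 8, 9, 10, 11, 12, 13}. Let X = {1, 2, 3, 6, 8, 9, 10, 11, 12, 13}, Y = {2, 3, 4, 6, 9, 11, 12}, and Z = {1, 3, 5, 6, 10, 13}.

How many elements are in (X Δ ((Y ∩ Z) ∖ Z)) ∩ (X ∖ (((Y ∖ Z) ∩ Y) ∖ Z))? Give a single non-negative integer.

6

Y ∩ Z = {3, 6}
(Y ∩ Z) ∖ Z = {}
X Δ ((Y ∩ Z) ∖ Z) = {1, 2, 3, 6, 8, 9, 10, 11, 12, 13}
Y ∖ Z = {2, 4, 9, 11, 12}
(Y ∖ Z) ∩ Y = {2, 4, 9, 11, 12}
((Y ∖ Z) ∩ Y) ∖ Z = {2, 4, 9, 11, 12}
X ∖ (((Y ∖ Z) ∩ Y) ∖ Z) = {1, 3, 6, 8, 10, 13}
(X Δ ((Y ∩ Z) ∖ Z)) ∩ (X ∖ (((Y ∖ Z) ∩ Y) ∖ Z)) = {1, 3, 6, 8, 10, 13}
|(X Δ ((Y ∩ Z) ∖ Z)) ∩ (X ∖ (((Y ∖ Z) ∩ Y) ∖ Z))| = 6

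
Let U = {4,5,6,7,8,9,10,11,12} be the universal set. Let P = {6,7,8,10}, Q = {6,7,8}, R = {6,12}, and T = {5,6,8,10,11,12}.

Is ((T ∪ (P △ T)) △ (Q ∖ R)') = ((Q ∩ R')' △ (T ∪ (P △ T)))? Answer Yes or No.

P △ T = {5,7,11,12}
T ∪ (P △ T) = {5,6,7,8,10,11,12}
Q ∖ R = {7,8}
(Q ∖ R)' = {4,5,6,9,10,11,12}
(T ∪ (P △ T)) △ (Q ∖ R)' = {4,7,8,9}
R' = {4,5,7,8,9,10,11}
Q ∩ R' = {7,8}
(Q ∩ R')' = {4,5,6,9,10,11,12}
(Q ∩ R')' △ (T ∪ (P △ T)) = {4,7,8,9}
Both equal {4,7,8,9}, so (T ∪ (P △ T)) △ (Q ∖ R)' = (Q ∩ R')' △ (T ∪ (P △ T)).

Yes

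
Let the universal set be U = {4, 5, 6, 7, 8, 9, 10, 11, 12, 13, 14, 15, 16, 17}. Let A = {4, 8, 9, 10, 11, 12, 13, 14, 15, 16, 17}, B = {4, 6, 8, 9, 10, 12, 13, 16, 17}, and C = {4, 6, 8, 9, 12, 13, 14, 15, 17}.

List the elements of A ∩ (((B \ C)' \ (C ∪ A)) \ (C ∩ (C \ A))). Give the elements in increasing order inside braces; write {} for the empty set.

B \ C = {10, 16}
(B \ C)' = {4, 5, 6, 7, 8, 9, 11, 12, 13, 14, 15, 17}
C ∪ A = {4, 6, 8, 9, 10, 11, 12, 13, 14, 15, 16, 17}
(B \ C)' \ (C ∪ A) = {5, 7}
C \ A = {6}
C ∩ (C \ A) = {6}
((B \ C)' \ (C ∪ A)) \ (C ∩ (C \ A)) = {5, 7}
A ∩ (((B \ C)' \ (C ∪ A)) \ (C ∩ (C \ A))) = {}

{}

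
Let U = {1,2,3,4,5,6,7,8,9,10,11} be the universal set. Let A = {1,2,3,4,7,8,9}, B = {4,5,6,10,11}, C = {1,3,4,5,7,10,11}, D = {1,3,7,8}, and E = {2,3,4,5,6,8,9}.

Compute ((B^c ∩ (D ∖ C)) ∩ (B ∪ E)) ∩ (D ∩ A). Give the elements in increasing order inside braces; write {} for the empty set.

{8}

B^c = {1,2,3,7,8,9}
D ∖ C = {8}
B^c ∩ (D ∖ C) = {8}
B ∪ E = {2,3,4,5,6,8,9,10,11}
(B^c ∩ (D ∖ C)) ∩ (B ∪ E) = {8}
D ∩ A = {1,3,7,8}
((B^c ∩ (D ∖ C)) ∩ (B ∪ E)) ∩ (D ∩ A) = {8}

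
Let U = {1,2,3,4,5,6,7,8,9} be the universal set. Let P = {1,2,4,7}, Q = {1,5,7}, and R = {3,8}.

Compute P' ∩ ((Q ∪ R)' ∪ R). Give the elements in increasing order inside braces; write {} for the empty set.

{3,6,8,9}

P' = {3,5,6,8,9}
Q ∪ R = {1,3,5,7,8}
(Q ∪ R)' = {2,4,6,9}
(Q ∪ R)' ∪ R = {2,3,4,6,8,9}
P' ∩ ((Q ∪ R)' ∪ R) = {3,6,8,9}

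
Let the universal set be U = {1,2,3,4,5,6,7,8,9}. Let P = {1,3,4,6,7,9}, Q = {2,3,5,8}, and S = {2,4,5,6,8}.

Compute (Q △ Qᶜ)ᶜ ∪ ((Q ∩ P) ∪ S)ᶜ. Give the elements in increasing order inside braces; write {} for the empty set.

Qᶜ = {1,4,6,7,9}
Q △ Qᶜ = {1,2,3,4,5,6,7,8,9}
(Q △ Qᶜ)ᶜ = {}
Q ∩ P = {3}
(Q ∩ P) ∪ S = {2,3,4,5,6,8}
((Q ∩ P) ∪ S)ᶜ = {1,7,9}
(Q △ Qᶜ)ᶜ ∪ ((Q ∩ P) ∪ S)ᶜ = {1,7,9}

{1,7,9}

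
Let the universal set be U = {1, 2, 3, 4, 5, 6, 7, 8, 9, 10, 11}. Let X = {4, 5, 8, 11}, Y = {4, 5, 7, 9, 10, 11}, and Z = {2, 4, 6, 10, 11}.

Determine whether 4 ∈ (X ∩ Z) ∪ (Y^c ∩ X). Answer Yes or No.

4 ∈ X and 4 ∈ Z, so 4 ∈ X ∩ Z
4 ∈ Y, so 4 ∉ Y^c
4 ∉ Y^c and 4 ∈ X, so 4 ∉ Y^c ∩ X
4 ∈ (X ∩ Z) and 4 ∉ (Y^c ∩ X), so 4 ∈ (X ∩ Z) ∪ (Y^c ∩ X)

Yes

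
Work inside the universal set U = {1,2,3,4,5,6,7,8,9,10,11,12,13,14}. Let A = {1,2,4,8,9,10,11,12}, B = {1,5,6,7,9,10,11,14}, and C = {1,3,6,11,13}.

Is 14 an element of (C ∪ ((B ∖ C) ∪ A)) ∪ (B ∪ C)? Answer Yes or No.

14 ∈ B and 14 ∉ C, so 14 ∈ B ∖ C
14 ∈ (B ∖ C) and 14 ∉ A, so 14 ∈ (B ∖ C) ∪ A
14 ∉ C and 14 ∈ ((B ∖ C) ∪ A), so 14 ∈ C ∪ ((B ∖ C) ∪ A)
14 ∈ B and 14 ∉ C, so 14 ∈ B ∪ C
14 ∈ (C ∪ ((B ∖ C) ∪ A)) and 14 ∈ (B ∪ C), so 14 ∈ (C ∪ ((B ∖ C) ∪ A)) ∪ (B ∪ C)

Yes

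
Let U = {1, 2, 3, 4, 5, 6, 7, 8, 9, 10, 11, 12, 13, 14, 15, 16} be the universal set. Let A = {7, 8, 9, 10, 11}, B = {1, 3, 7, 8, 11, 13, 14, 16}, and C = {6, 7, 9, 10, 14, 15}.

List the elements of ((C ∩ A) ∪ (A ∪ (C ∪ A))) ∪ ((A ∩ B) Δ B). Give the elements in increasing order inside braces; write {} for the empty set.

{1, 3, 6, 7, 8, 9, 10, 11, 13, 14, 15, 16}

C ∩ A = {7, 9, 10}
C ∪ A = {6, 7, 8, 9, 10, 11, 14, 15}
A ∪ (C ∪ A) = {6, 7, 8, 9, 10, 11, 14, 15}
(C ∩ A) ∪ (A ∪ (C ∪ A)) = {6, 7, 8, 9, 10, 11, 14, 15}
A ∩ B = {7, 8, 11}
(A ∩ B) Δ B = {1, 3, 13, 14, 16}
((C ∩ A) ∪ (A ∪ (C ∪ A))) ∪ ((A ∩ B) Δ B) = {1, 3, 6, 7, 8, 9, 10, 11, 13, 14, 15, 16}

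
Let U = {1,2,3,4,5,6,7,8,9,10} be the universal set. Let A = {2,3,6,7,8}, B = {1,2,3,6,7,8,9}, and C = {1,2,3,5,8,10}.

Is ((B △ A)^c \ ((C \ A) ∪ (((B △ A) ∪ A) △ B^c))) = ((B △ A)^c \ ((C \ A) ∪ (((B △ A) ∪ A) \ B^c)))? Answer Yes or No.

B △ A = {1,9}
(B △ A)^c = {2,3,4,5,6,7,8,10}
C \ A = {1,5,10}
(B △ A) ∪ A = {1,2,3,6,7,8,9}
B^c = {4,5,10}
((B △ A) ∪ A) △ B^c = {1,2,3,4,5,6,7,8,9,10}
(C \ A) ∪ (((B △ A) ∪ A) △ B^c) = {1,2,3,4,5,6,7,8,9,10}
(B △ A)^c \ ((C \ A) ∪ (((B △ A) ∪ A) △ B^c)) = {}
((B △ A) ∪ A) \ B^c = {1,2,3,6,7,8,9}
(C \ A) ∪ (((B △ A) ∪ A) \ B^c) = {1,2,3,5,6,7,8,9,10}
(B △ A)^c \ ((C \ A) ∪ (((B △ A) ∪ A) \ B^c)) = {4}
4 ∈ (B △ A)^c \ ((C \ A) ∪ (((B △ A) ∪ A) \ B^c)) but 4 ∉ (B △ A)^c \ ((C \ A) ∪ (((B △ A) ∪ A) △ B^c)), so they differ.

No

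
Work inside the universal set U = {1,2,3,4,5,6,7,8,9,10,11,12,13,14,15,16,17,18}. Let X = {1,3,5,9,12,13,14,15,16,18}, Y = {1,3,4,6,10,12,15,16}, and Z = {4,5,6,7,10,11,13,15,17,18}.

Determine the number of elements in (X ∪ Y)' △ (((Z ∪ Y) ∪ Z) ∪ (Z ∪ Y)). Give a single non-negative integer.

13

X ∪ Y = {1,3,4,5,6,9,10,12,13,14,15,16,18}
(X ∪ Y)' = {2,7,8,11,17}
Z ∪ Y = {1,3,4,5,6,7,10,11,12,13,15,16,17,18}
(Z ∪ Y) ∪ Z = {1,3,4,5,6,7,10,11,12,13,15,16,17,18}
((Z ∪ Y) ∪ Z) ∪ (Z ∪ Y) = {1,3,4,5,6,7,10,11,12,13,15,16,17,18}
(X ∪ Y)' △ (((Z ∪ Y) ∪ Z) ∪ (Z ∪ Y)) = {1,2,3,4,5,6,8,10,12,13,15,16,18}
|(X ∪ Y)' △ (((Z ∪ Y) ∪ Z) ∪ (Z ∪ Y))| = 13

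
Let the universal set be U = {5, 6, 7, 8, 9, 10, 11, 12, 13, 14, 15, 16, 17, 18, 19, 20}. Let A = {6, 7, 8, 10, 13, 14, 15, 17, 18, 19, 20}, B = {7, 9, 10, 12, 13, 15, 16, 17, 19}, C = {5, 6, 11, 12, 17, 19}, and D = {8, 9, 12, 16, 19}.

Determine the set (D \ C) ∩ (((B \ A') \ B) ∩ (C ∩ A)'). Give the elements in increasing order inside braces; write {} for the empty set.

D \ C = {8, 9, 16}
A' = {5, 9, 11, 12, 16}
B \ A' = {7, 10, 13, 15, 17, 19}
(B \ A') \ B = {}
C ∩ A = {6, 17, 19}
(C ∩ A)' = {5, 7, 8, 9, 10, 11, 12, 13, 14, 15, 16, 18, 20}
((B \ A') \ B) ∩ (C ∩ A)' = {}
(D \ C) ∩ (((B \ A') \ B) ∩ (C ∩ A)') = {}

{}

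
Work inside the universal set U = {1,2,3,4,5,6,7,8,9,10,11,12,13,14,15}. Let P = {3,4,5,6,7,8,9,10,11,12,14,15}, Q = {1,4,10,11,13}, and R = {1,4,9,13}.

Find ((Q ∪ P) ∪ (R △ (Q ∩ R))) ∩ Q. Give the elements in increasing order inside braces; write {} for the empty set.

{1,4,10,11,13}

Q ∪ P = {1,3,4,5,6,7,8,9,10,11,12,13,14,15}
Q ∩ R = {1,4,13}
R △ (Q ∩ R) = {9}
(Q ∪ P) ∪ (R △ (Q ∩ R)) = {1,3,4,5,6,7,8,9,10,11,12,13,14,15}
((Q ∪ P) ∪ (R △ (Q ∩ R))) ∩ Q = {1,4,10,11,13}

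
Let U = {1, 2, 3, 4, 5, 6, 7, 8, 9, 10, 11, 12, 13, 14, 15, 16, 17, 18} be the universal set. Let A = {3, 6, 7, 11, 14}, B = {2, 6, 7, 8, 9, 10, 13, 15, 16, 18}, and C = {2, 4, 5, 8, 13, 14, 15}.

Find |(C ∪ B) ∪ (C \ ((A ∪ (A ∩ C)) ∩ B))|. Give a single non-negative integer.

C ∪ B = {2, 4, 5, 6, 7, 8, 9, 10, 13, 14, 15, 16, 18}
A ∩ C = {14}
A ∪ (A ∩ C) = {3, 6, 7, 11, 14}
(A ∪ (A ∩ C)) ∩ B = {6, 7}
C \ ((A ∪ (A ∩ C)) ∩ B) = {2, 4, 5, 8, 13, 14, 15}
(C ∪ B) ∪ (C \ ((A ∪ (A ∩ C)) ∩ B)) = {2, 4, 5, 6, 7, 8, 9, 10, 13, 14, 15, 16, 18}
|(C ∪ B) ∪ (C \ ((A ∪ (A ∩ C)) ∩ B))| = 13

13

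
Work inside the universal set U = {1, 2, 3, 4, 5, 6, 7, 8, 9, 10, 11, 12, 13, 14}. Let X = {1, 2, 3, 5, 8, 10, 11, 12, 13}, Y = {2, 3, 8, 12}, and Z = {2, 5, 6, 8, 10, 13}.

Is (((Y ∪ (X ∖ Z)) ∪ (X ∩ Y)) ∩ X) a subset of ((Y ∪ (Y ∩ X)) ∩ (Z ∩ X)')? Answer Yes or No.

X ∖ Z = {1, 3, 11, 12}
Y ∪ (X ∖ Z) = {1, 2, 3, 8, 11, 12}
X ∩ Y = {2, 3, 8, 12}
(Y ∪ (X ∖ Z)) ∪ (X ∩ Y) = {1, 2, 3, 8, 11, 12}
((Y ∪ (X ∖ Z)) ∪ (X ∩ Y)) ∩ X = {1, 2, 3, 8, 11, 12}
Y ∩ X = {2, 3, 8, 12}
Y ∪ (Y ∩ X) = {2, 3, 8, 12}
Z ∩ X = {2, 5, 8, 10, 13}
(Z ∩ X)' = {1, 3, 4, 6, 7, 9, 11, 12, 14}
(Y ∪ (Y ∩ X)) ∩ (Z ∩ X)' = {3, 12}
1 ∈ ((Y ∪ (X ∖ Z)) ∪ (X ∩ Y)) ∩ X but 1 ∉ (Y ∪ (Y ∩ X)) ∩ (Z ∩ X)', so the inclusion fails.

No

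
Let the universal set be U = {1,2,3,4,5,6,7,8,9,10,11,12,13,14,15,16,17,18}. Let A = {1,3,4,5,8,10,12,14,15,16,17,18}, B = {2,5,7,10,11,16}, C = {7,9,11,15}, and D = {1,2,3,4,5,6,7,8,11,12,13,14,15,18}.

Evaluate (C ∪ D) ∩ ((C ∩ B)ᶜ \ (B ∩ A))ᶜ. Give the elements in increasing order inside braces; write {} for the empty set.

C ∪ D = {1,2,3,4,5,6,7,8,9,11,12,13,14,15,18}
C ∩ B = {7,11}
(C ∩ B)ᶜ = {1,2,3,4,5,6,8,9,10,12,13,14,15,16,17,18}
B ∩ A = {5,10,16}
(C ∩ B)ᶜ \ (B ∩ A) = {1,2,3,4,6,8,9,12,13,14,15,17,18}
((C ∩ B)ᶜ \ (B ∩ A))ᶜ = {5,7,10,11,16}
(C ∪ D) ∩ ((C ∩ B)ᶜ \ (B ∩ A))ᶜ = {5,7,11}

{5,7,11}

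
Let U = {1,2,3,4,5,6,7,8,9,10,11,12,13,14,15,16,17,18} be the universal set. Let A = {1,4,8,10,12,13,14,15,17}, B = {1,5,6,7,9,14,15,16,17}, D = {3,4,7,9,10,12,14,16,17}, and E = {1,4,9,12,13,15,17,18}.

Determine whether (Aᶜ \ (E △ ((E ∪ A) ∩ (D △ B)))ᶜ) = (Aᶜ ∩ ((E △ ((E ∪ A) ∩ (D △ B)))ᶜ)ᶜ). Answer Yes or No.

Yes

Aᶜ = {2,3,5,6,7,9,11,16,18}
E ∪ A = {1,4,8,9,10,12,13,14,15,17,18}
D △ B = {1,3,4,5,6,10,12,15}
(E ∪ A) ∩ (D △ B) = {1,4,10,12,15}
E △ ((E ∪ A) ∩ (D △ B)) = {9,10,13,17,18}
(E △ ((E ∪ A) ∩ (D △ B)))ᶜ = {1,2,3,4,5,6,7,8,11,12,14,15,16}
Aᶜ \ (E △ ((E ∪ A) ∩ (D △ B)))ᶜ = {9,18}
((E △ ((E ∪ A) ∩ (D △ B)))ᶜ)ᶜ = {9,10,13,17,18}
Aᶜ ∩ ((E △ ((E ∪ A) ∩ (D △ B)))ᶜ)ᶜ = {9,18}
Both equal {9,18}, so Aᶜ \ (E △ ((E ∪ A) ∩ (D △ B)))ᶜ = Aᶜ ∩ ((E △ ((E ∪ A) ∩ (D △ B)))ᶜ)ᶜ.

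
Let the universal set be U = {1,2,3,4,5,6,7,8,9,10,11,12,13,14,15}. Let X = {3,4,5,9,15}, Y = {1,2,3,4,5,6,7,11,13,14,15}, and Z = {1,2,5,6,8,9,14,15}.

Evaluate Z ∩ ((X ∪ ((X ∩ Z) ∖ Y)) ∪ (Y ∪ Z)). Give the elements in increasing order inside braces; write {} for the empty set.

X ∩ Z = {5,9,15}
(X ∩ Z) ∖ Y = {9}
X ∪ ((X ∩ Z) ∖ Y) = {3,4,5,9,15}
Y ∪ Z = {1,2,3,4,5,6,7,8,9,11,13,14,15}
(X ∪ ((X ∩ Z) ∖ Y)) ∪ (Y ∪ Z) = {1,2,3,4,5,6,7,8,9,11,13,14,15}
Z ∩ ((X ∪ ((X ∩ Z) ∖ Y)) ∪ (Y ∪ Z)) = {1,2,5,6,8,9,14,15}

{1,2,5,6,8,9,14,15}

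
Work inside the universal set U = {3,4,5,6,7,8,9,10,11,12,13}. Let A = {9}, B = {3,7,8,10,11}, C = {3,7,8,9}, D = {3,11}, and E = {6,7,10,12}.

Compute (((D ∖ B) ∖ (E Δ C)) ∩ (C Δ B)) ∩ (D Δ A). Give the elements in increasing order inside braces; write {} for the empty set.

{}

D ∖ B = {}
E Δ C = {3,6,8,9,10,12}
(D ∖ B) ∖ (E Δ C) = {}
C Δ B = {9,10,11}
((D ∖ B) ∖ (E Δ C)) ∩ (C Δ B) = {}
D Δ A = {3,9,11}
(((D ∖ B) ∖ (E Δ C)) ∩ (C Δ B)) ∩ (D Δ A) = {}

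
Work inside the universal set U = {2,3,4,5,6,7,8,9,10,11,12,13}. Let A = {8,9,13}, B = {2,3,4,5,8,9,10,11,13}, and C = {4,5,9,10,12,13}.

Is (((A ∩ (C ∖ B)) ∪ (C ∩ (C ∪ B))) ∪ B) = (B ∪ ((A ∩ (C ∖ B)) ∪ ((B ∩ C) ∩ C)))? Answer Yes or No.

C ∖ B = {12}
A ∩ (C ∖ B) = {}
C ∪ B = {2,3,4,5,8,9,10,11,12,13}
C ∩ (C ∪ B) = {4,5,9,10,12,13}
(A ∩ (C ∖ B)) ∪ (C ∩ (C ∪ B)) = {4,5,9,10,12,13}
((A ∩ (C ∖ B)) ∪ (C ∩ (C ∪ B))) ∪ B = {2,3,4,5,8,9,10,11,12,13}
B ∩ C = {4,5,9,10,13}
(B ∩ C) ∩ C = {4,5,9,10,13}
(A ∩ (C ∖ B)) ∪ ((B ∩ C) ∩ C) = {4,5,9,10,13}
B ∪ ((A ∩ (C ∖ B)) ∪ ((B ∩ C) ∩ C)) = {2,3,4,5,8,9,10,11,13}
12 ∈ ((A ∩ (C ∖ B)) ∪ (C ∩ (C ∪ B))) ∪ B but 12 ∉ B ∪ ((A ∩ (C ∖ B)) ∪ ((B ∩ C) ∩ C)), so they differ.

No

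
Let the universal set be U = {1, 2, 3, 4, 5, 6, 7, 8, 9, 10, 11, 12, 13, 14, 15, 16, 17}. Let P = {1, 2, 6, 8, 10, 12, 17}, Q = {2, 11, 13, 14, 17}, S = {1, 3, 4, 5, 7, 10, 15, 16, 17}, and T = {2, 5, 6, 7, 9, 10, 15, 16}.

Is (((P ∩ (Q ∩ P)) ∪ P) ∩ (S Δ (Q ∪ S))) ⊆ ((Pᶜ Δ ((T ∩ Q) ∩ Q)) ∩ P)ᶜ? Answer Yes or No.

No

Q ∩ P = {2, 17}
P ∩ (Q ∩ P) = {2, 17}
(P ∩ (Q ∩ P)) ∪ P = {1, 2, 6, 8, 10, 12, 17}
Q ∪ S = {1, 2, 3, 4, 5, 7, 10, 11, 13, 14, 15, 16, 17}
S Δ (Q ∪ S) = {2, 11, 13, 14}
((P ∩ (Q ∩ P)) ∪ P) ∩ (S Δ (Q ∪ S)) = {2}
Pᶜ = {3, 4, 5, 7, 9, 11, 13, 14, 15, 16}
T ∩ Q = {2}
(T ∩ Q) ∩ Q = {2}
Pᶜ Δ ((T ∩ Q) ∩ Q) = {2, 3, 4, 5, 7, 9, 11, 13, 14, 15, 16}
(Pᶜ Δ ((T ∩ Q) ∩ Q)) ∩ P = {2}
((Pᶜ Δ ((T ∩ Q) ∩ Q)) ∩ P)ᶜ = {1, 3, 4, 5, 6, 7, 8, 9, 10, 11, 12, 13, 14, 15, 16, 17}
2 ∈ ((P ∩ (Q ∩ P)) ∪ P) ∩ (S Δ (Q ∪ S)) but 2 ∉ ((Pᶜ Δ ((T ∩ Q) ∩ Q)) ∩ P)ᶜ, so the inclusion fails.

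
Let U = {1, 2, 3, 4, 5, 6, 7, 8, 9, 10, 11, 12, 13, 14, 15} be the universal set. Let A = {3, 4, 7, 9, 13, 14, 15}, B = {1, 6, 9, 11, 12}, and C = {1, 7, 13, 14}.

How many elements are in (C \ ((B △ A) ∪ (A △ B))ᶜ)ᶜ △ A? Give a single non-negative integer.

B △ A = {1, 3, 4, 6, 7, 11, 12, 13, 14, 15}
A △ B = {1, 3, 4, 6, 7, 11, 12, 13, 14, 15}
(B △ A) ∪ (A △ B) = {1, 3, 4, 6, 7, 11, 12, 13, 14, 15}
((B △ A) ∪ (A △ B))ᶜ = {2, 5, 8, 9, 10}
C \ ((B △ A) ∪ (A △ B))ᶜ = {1, 7, 13, 14}
(C \ ((B △ A) ∪ (A △ B))ᶜ)ᶜ = {2, 3, 4, 5, 6, 8, 9, 10, 11, 12, 15}
(C \ ((B △ A) ∪ (A △ B))ᶜ)ᶜ △ A = {2, 5, 6, 7, 8, 10, 11, 12, 13, 14}
|(C \ ((B △ A) ∪ (A △ B))ᶜ)ᶜ △ A| = 10

10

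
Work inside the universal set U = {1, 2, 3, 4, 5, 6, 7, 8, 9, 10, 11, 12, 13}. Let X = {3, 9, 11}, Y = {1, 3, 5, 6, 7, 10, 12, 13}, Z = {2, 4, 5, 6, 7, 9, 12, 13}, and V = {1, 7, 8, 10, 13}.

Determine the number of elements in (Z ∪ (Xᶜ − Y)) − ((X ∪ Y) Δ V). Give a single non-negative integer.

Xᶜ = {1, 2, 4, 5, 6, 7, 8, 10, 12, 13}
Xᶜ − Y = {2, 4, 8}
Z ∪ (Xᶜ − Y) = {2, 4, 5, 6, 7, 8, 9, 12, 13}
X ∪ Y = {1, 3, 5, 6, 7, 9, 10, 11, 12, 13}
(X ∪ Y) Δ V = {3, 5, 6, 8, 9, 11, 12}
(Z ∪ (Xᶜ − Y)) − ((X ∪ Y) Δ V) = {2, 4, 7, 13}
|(Z ∪ (Xᶜ − Y)) − ((X ∪ Y) Δ V)| = 4

4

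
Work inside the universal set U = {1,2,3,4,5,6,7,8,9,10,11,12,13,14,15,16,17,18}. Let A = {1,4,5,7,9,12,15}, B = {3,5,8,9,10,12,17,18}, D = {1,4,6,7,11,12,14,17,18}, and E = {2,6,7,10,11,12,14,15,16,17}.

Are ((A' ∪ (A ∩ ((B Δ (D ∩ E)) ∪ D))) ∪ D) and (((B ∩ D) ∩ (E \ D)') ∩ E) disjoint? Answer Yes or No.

No

A' = {2,3,6,8,10,11,13,14,16,17,18}
D ∩ E = {6,7,11,12,14,17}
B Δ (D ∩ E) = {3,5,6,7,8,9,10,11,14,18}
(B Δ (D ∩ E)) ∪ D = {1,3,4,5,6,7,8,9,10,11,12,14,17,18}
A ∩ ((B Δ (D ∩ E)) ∪ D) = {1,4,5,7,9,12}
A' ∪ (A ∩ ((B Δ (D ∩ E)) ∪ D)) = {1,2,3,4,5,6,7,8,9,10,11,12,13,14,16,17,18}
(A' ∪ (A ∩ ((B Δ (D ∩ E)) ∪ D))) ∪ D = {1,2,3,4,5,6,7,8,9,10,11,12,13,14,16,17,18}
B ∩ D = {12,17,18}
E \ D = {2,10,15,16}
(E \ D)' = {1,3,4,5,6,7,8,9,11,12,13,14,17,18}
(B ∩ D) ∩ (E \ D)' = {12,17,18}
((B ∩ D) ∩ (E \ D)') ∩ E = {12,17}
12 lies in both, so they are not disjoint.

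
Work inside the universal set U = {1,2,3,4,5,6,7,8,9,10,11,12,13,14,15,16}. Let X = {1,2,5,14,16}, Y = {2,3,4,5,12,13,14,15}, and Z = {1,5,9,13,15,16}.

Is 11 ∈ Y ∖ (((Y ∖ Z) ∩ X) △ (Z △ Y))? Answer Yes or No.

No

11 ∉ Y and 11 ∉ Z, so 11 ∉ Y ∖ Z
11 ∉ (Y ∖ Z) and 11 ∉ X, so 11 ∉ (Y ∖ Z) ∩ X
11 ∉ Z and 11 ∉ Y, so 11 ∉ Z △ Y
11 ∉ ((Y ∖ Z) ∩ X) and 11 ∉ (Z △ Y), so 11 ∉ ((Y ∖ Z) ∩ X) △ (Z △ Y)
11 ∉ Y and 11 ∉ (((Y ∖ Z) ∩ X) △ (Z △ Y)), so 11 ∉ Y ∖ (((Y ∖ Z) ∩ X) △ (Z △ Y))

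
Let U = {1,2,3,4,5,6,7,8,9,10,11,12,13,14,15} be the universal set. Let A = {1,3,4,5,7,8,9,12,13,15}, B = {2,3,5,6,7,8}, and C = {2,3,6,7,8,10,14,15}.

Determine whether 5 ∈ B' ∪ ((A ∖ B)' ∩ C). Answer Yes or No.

No

5 ∈ B, so 5 ∉ B'
5 ∈ A and 5 ∈ B, so 5 ∉ A ∖ B
5 ∈ (A ∖ B)' since 5 ∉ (A ∖ B)
5 ∈ (A ∖ B)' and 5 ∉ C, so 5 ∉ (A ∖ B)' ∩ C
5 ∉ B' and 5 ∉ ((A ∖ B)' ∩ C), so 5 ∉ B' ∪ ((A ∖ B)' ∩ C)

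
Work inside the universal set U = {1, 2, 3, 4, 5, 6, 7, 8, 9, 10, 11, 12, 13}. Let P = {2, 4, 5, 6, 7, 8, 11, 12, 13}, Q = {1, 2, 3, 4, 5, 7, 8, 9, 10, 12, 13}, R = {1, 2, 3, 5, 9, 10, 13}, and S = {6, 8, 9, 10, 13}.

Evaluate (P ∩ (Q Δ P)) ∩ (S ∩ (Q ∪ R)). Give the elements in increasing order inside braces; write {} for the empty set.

Q Δ P = {1, 3, 6, 9, 10, 11}
P ∩ (Q Δ P) = {6, 11}
Q ∪ R = {1, 2, 3, 4, 5, 7, 8, 9, 10, 12, 13}
S ∩ (Q ∪ R) = {8, 9, 10, 13}
(P ∩ (Q Δ P)) ∩ (S ∩ (Q ∪ R)) = {}

{}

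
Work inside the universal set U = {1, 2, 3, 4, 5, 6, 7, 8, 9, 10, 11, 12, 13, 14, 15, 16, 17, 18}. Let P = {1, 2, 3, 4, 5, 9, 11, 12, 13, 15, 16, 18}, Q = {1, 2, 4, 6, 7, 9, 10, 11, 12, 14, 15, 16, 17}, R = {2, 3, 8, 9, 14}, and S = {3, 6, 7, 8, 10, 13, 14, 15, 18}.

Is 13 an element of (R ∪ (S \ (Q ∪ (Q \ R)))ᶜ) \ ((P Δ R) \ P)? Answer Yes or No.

No

13 ∉ Q and 13 ∉ R, so 13 ∉ Q \ R
13 ∉ Q and 13 ∉ (Q \ R), so 13 ∉ Q ∪ (Q \ R)
13 ∈ S and 13 ∉ (Q ∪ (Q \ R)), so 13 ∈ S \ (Q ∪ (Q \ R))
13 ∉ (S \ (Q ∪ (Q \ R)))ᶜ since 13 ∈ (S \ (Q ∪ (Q \ R)))
13 ∉ R and 13 ∉ (S \ (Q ∪ (Q \ R)))ᶜ, so 13 ∉ R ∪ (S \ (Q ∪ (Q \ R)))ᶜ
13 ∈ P and 13 ∉ R, so 13 ∈ P Δ R
13 ∈ (P Δ R) and 13 ∈ P, so 13 ∉ (P Δ R) \ P
13 ∉ (R ∪ (S \ (Q ∪ (Q \ R)))ᶜ) and 13 ∉ ((P Δ R) \ P), so 13 ∉ (R ∪ (S \ (Q ∪ (Q \ R)))ᶜ) \ ((P Δ R) \ P)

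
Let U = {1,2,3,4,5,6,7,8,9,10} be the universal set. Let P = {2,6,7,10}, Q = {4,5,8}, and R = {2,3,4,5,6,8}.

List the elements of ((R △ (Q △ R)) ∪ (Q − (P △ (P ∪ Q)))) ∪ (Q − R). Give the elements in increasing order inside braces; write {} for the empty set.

{4,5,8}

Q △ R = {2,3,6}
R △ (Q △ R) = {4,5,8}
P ∪ Q = {2,4,5,6,7,8,10}
P △ (P ∪ Q) = {4,5,8}
Q − (P △ (P ∪ Q)) = {}
(R △ (Q △ R)) ∪ (Q − (P △ (P ∪ Q))) = {4,5,8}
Q − R = {}
((R △ (Q △ R)) ∪ (Q − (P △ (P ∪ Q)))) ∪ (Q − R) = {4,5,8}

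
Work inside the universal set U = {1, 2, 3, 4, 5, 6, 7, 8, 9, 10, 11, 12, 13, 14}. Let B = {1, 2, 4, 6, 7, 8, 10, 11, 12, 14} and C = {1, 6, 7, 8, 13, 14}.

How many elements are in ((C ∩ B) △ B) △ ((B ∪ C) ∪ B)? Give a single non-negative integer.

6

C ∩ B = {1, 6, 7, 8, 14}
(C ∩ B) △ B = {2, 4, 10, 11, 12}
B ∪ C = {1, 2, 4, 6, 7, 8, 10, 11, 12, 13, 14}
(B ∪ C) ∪ B = {1, 2, 4, 6, 7, 8, 10, 11, 12, 13, 14}
((C ∩ B) △ B) △ ((B ∪ C) ∪ B) = {1, 6, 7, 8, 13, 14}
|((C ∩ B) △ B) △ ((B ∪ C) ∪ B)| = 6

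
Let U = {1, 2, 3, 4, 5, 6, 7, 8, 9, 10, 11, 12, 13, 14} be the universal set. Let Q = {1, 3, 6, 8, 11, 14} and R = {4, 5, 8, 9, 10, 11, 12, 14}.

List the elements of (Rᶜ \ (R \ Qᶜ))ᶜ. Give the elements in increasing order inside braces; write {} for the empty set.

{4, 5, 8, 9, 10, 11, 12, 14}

Rᶜ = {1, 2, 3, 6, 7, 13}
Qᶜ = {2, 4, 5, 7, 9, 10, 12, 13}
R \ Qᶜ = {8, 11, 14}
Rᶜ \ (R \ Qᶜ) = {1, 2, 3, 6, 7, 13}
(Rᶜ \ (R \ Qᶜ))ᶜ = {4, 5, 8, 9, 10, 11, 12, 14}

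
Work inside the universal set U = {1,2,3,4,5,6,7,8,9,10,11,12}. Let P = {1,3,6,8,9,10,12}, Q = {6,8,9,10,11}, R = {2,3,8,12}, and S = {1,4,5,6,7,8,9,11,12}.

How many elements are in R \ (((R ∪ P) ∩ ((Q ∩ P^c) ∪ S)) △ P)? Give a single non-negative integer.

R ∪ P = {1,2,3,6,8,9,10,12}
P^c = {2,4,5,7,11}
Q ∩ P^c = {11}
(Q ∩ P^c) ∪ S = {1,4,5,6,7,8,9,11,12}
(R ∪ P) ∩ ((Q ∩ P^c) ∪ S) = {1,6,8,9,12}
((R ∪ P) ∩ ((Q ∩ P^c) ∪ S)) △ P = {3,10}
R \ (((R ∪ P) ∩ ((Q ∩ P^c) ∪ S)) △ P) = {2,8,12}
|R \ (((R ∪ P) ∩ ((Q ∩ P^c) ∪ S)) △ P)| = 3

3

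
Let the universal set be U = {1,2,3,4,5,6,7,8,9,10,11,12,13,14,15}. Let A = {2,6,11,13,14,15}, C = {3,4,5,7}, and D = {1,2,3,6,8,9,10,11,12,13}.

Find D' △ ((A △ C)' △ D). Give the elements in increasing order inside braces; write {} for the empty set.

{2,3,4,5,6,7,11,13,14,15}

D' = {4,5,7,14,15}
A △ C = {2,3,4,5,6,7,11,13,14,15}
(A △ C)' = {1,8,9,10,12}
(A △ C)' △ D = {2,3,6,11,13}
D' △ ((A △ C)' △ D) = {2,3,4,5,6,7,11,13,14,15}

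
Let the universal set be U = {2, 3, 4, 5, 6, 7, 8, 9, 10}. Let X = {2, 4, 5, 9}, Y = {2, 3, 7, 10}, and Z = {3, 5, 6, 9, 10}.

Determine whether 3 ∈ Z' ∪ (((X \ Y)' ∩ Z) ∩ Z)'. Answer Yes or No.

No

3 ∈ Z, so 3 ∉ Z'
3 ∉ X and 3 ∈ Y, so 3 ∉ X \ Y
3 ∈ (X \ Y)' since 3 ∉ (X \ Y)
3 ∈ (X \ Y)' and 3 ∈ Z, so 3 ∈ (X \ Y)' ∩ Z
3 ∈ ((X \ Y)' ∩ Z) and 3 ∈ Z, so 3 ∈ ((X \ Y)' ∩ Z) ∩ Z
3 ∉ (((X \ Y)' ∩ Z) ∩ Z)' since 3 ∈ (((X \ Y)' ∩ Z) ∩ Z)
3 ∉ Z' and 3 ∉ (((X \ Y)' ∩ Z) ∩ Z)', so 3 ∉ Z' ∪ (((X \ Y)' ∩ Z) ∩ Z)'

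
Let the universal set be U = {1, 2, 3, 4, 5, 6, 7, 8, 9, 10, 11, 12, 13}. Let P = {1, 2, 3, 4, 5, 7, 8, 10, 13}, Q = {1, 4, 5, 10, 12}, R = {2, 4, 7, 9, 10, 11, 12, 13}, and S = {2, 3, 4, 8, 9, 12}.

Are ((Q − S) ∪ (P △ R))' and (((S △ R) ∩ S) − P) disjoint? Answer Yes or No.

Yes

Q − S = {1, 5, 10}
P △ R = {1, 3, 5, 8, 9, 11, 12}
(Q − S) ∪ (P △ R) = {1, 3, 5, 8, 9, 10, 11, 12}
((Q − S) ∪ (P △ R))' = {2, 4, 6, 7, 13}
S △ R = {3, 7, 8, 10, 11, 13}
(S △ R) ∩ S = {3, 8}
((S △ R) ∩ S) − P = {}
{2, 4, 6, 7, 13} and {} share no elements.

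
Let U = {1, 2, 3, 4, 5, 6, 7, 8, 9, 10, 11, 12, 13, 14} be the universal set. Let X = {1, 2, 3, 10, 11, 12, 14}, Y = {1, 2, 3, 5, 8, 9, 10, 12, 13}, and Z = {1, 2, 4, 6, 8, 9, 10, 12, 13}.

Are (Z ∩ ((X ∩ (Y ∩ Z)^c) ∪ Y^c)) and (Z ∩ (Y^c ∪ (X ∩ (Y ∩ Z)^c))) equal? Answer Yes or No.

Yes

Y ∩ Z = {1, 2, 8, 9, 10, 12, 13}
(Y ∩ Z)^c = {3, 4, 5, 6, 7, 11, 14}
X ∩ (Y ∩ Z)^c = {3, 11, 14}
Y^c = {4, 6, 7, 11, 14}
(X ∩ (Y ∩ Z)^c) ∪ Y^c = {3, 4, 6, 7, 11, 14}
Z ∩ ((X ∩ (Y ∩ Z)^c) ∪ Y^c) = {4, 6}
Y^c ∪ (X ∩ (Y ∩ Z)^c) = {3, 4, 6, 7, 11, 14}
Z ∩ (Y^c ∪ (X ∩ (Y ∩ Z)^c)) = {4, 6}
Both equal {4, 6}, so Z ∩ ((X ∩ (Y ∩ Z)^c) ∪ Y^c) = Z ∩ (Y^c ∪ (X ∩ (Y ∩ Z)^c)).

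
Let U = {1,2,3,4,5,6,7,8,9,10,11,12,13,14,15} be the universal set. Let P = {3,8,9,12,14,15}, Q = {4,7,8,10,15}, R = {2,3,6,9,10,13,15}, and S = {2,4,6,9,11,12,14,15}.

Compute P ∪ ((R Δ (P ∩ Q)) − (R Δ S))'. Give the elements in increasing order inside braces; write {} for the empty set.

{1,3,4,5,7,8,9,10,11,12,13,14,15}

P ∩ Q = {8,15}
R Δ (P ∩ Q) = {2,3,6,8,9,10,13}
R Δ S = {3,4,10,11,12,13,14}
(R Δ (P ∩ Q)) − (R Δ S) = {2,6,8,9}
((R Δ (P ∩ Q)) − (R Δ S))' = {1,3,4,5,7,10,11,12,13,14,15}
P ∪ ((R Δ (P ∩ Q)) − (R Δ S))' = {1,3,4,5,7,8,9,10,11,12,13,14,15}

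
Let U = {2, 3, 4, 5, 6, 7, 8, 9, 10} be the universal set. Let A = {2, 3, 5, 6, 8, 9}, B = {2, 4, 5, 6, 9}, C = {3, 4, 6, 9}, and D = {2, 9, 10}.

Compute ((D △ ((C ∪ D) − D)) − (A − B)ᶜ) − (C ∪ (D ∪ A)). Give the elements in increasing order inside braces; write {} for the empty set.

{}

C ∪ D = {2, 3, 4, 6, 9, 10}
(C ∪ D) − D = {3, 4, 6}
D △ ((C ∪ D) − D) = {2, 3, 4, 6, 9, 10}
A − B = {3, 8}
(A − B)ᶜ = {2, 4, 5, 6, 7, 9, 10}
(D △ ((C ∪ D) − D)) − (A − B)ᶜ = {3}
D ∪ A = {2, 3, 5, 6, 8, 9, 10}
C ∪ (D ∪ A) = {2, 3, 4, 5, 6, 8, 9, 10}
((D △ ((C ∪ D) − D)) − (A − B)ᶜ) − (C ∪ (D ∪ A)) = {}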